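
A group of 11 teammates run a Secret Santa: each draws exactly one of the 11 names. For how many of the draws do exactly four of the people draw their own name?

611820

Choose which 4 of the 11 are fixed: C(11,4) = 330.
The remaining 7 must be deranged: !7 = 1854.
Total: 330 × 1854 = 611820.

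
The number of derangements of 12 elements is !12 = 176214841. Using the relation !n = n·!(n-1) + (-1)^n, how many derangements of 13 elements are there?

!13 = 13·176214841 - 1 = 2290792932.

2290792932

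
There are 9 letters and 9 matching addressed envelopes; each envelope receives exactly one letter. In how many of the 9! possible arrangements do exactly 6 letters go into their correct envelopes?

168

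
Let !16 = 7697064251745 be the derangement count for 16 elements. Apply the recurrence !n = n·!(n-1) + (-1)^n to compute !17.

130850092279664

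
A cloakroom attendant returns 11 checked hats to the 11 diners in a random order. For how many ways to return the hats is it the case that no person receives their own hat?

14684570

!11 = 11! · Σ_{k=0}^{11} (-1)^k/k!
= 11! - 11!/1! + 11!/2! - 11!/3! + 11!/4! - 11!/5! + 11!/6! - 11!/7! + 11!/8! - 11!/9! + 11!/10! - 11!/11!
= 39916800 - 39916800 + 19958400 - 6652800 + 1663200 - 332640 + 55440 - 7920 + 990 - 110 + 11 - 1
= 14684570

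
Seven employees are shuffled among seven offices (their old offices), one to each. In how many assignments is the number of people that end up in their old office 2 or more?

1331

# with exactly i fixed is C(7,i)·!(7-i); sum over i=2..7:
  i=2: C(7,2)·!5 = 21·44 = 924
  i=3: C(7,3)·!4 = 35·9 = 315
  i=4: C(7,4)·!3 = 35·2 = 70
  i=5: C(7,5)·!2 = 21·1 = 21
  i=6: C(7,6)·!1 = 7·0 = 0
  i=7: C(7,7)·!0 = 1·1 = 1
Total = 1331.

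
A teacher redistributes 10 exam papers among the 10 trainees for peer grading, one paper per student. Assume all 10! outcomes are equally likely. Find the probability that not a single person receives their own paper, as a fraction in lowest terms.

16481/44800

Favorable outcomes: !10 = 1334961.
Total outcomes: 10! = 3628800.
Probability = 1334961/3628800 = 16481/44800.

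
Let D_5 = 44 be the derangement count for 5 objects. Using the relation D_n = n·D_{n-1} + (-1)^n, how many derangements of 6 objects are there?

265

D_6 = 6·44 + 1 = 265.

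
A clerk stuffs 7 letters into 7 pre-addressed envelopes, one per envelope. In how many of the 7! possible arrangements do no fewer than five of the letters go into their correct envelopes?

22

# with exactly i fixed is C(7,i)·!(7-i); sum over i=5..7:
  i=5: C(7,5)·!2 = 21·1 = 21
  i=6: C(7,6)·!1 = 7·0 = 0
  i=7: C(7,7)·!0 = 1·1 = 1
Total = 22.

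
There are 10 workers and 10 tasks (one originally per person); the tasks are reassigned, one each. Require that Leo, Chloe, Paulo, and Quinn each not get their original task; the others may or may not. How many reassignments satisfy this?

2399760

Let A_j be the event that the j-th constrained one is fixed. By inclusion-exclusion over the 4 events:
Σ_{j=0}^{4} (-1)^j C(4,j)(10-j)!
= C(4,0)·10! - C(4,1)·9! + C(4,2)·8! - C(4,3)·7! + C(4,4)·6!
= 3628800 - 1451520 + 241920 - 20160 + 720
= 2399760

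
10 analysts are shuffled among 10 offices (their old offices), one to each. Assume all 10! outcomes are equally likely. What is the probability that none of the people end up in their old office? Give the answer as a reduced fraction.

Favorable outcomes: !10 = 1334961.
Total outcomes: 10! = 3628800.
Probability = 1334961/3628800 = 16481/44800.

16481/44800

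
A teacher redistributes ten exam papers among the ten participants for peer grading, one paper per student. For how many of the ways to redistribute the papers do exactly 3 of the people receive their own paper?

222480

Pick the 3 fixed positions: C(10,3) = 120 ways.
The remaining 7 must be deranged: !7 = 1854.
Total: 120 × 1854 = 222480.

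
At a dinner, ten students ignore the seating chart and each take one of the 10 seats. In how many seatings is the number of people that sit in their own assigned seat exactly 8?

45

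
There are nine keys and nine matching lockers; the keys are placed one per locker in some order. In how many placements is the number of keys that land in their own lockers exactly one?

133497

Choose which one of the 9 is fixed: C(9,1) = 9.
The remaining 8 must be deranged: !8 = 14833.
Total: 9 × 14833 = 133497.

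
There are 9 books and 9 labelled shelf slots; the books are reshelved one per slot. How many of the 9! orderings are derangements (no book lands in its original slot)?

Recurrence: !9 = 9·!8 + (-1)^9.
!9 = 9·14833 - 1 = 133496

133496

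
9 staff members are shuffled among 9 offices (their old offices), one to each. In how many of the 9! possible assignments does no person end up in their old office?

The subfactorial !9 = [9!/e] (nearest integer).
9! = 362880, and 362880/e ≈ 133496.09, so !9 = 133496.

133496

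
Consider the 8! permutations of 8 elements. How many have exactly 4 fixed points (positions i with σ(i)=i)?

630

Choose which 4 of the 8 are fixed: C(8,4) = 70.
The remaining 4 must be deranged: !4 = 9.
Total: 70 × 9 = 630.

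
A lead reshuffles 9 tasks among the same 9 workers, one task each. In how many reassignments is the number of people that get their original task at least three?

29143

Sum C(9,i)·!(9-i) for i = 3..9:
  i=3: C(9,3)·!6 = 84·265 = 22260
  i=4: C(9,4)·!5 = 126·44 = 5544
  i=5: C(9,5)·!4 = 126·9 = 1134
  i=6: C(9,6)·!3 = 84·2 = 168
  i=7: C(9,7)·!2 = 36·1 = 36
  i=8: C(9,8)·!1 = 9·0 = 0
  i=9: C(9,9)·!0 = 1·1 = 1
Total = 29143.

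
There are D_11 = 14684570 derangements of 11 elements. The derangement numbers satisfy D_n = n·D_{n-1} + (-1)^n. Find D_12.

D_12 = 12·14684570 + 1 = 176214841.

176214841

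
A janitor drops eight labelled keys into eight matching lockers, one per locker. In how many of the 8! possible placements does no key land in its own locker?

14833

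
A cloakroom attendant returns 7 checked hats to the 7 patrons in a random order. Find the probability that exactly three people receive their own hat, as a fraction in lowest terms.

Favorable outcomes: C(7,3)·!4 = 35·9 = 315.
Total outcomes: 7! = 5040.
Probability = 315/5040 = 1/16.

1/16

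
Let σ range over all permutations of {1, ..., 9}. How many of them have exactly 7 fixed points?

36

Choose which 7 of the 9 are fixed: C(9,7) = 36.
The other 2 form a derangement: !2 = 1.
Total: 36 × 1 = 36.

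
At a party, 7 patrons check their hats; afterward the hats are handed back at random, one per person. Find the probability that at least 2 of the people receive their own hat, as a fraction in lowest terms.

Favorable outcomes: Σ_{i≥2} C(7,i)·!(7-i) = 21·44 + 35·9 + 35·2 + 21·1 + 7·0 + 1·1 = 1331.
Total outcomes: 7! = 5040.
Probability = 1331/5040 = 1331/5040.

1331/5040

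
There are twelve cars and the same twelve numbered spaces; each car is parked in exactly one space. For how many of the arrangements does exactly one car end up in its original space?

Choose which one of the 12 is fixed: C(12,1) = 12.
The other 11 form a derangement: !11 = 14684570.
Total: 12 × 14684570 = 176214840.

176214840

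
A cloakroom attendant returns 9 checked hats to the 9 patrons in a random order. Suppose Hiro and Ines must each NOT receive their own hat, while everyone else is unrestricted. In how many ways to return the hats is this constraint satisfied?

Inclusion-exclusion on the 2 forbidden self-matches:
Σ_{j=0}^{2} (-1)^j C(2,j)(9-j)!
= C(2,0)·9! - C(2,1)·8! + C(2,2)·7!
= 362880 - 80640 + 5040
= 287280

287280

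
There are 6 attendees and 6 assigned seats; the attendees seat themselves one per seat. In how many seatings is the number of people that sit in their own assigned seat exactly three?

Choose which 3 of the 6 are fixed: C(6,3) = 20.
The other 3 form a derangement: !3 = 2.
Total: 20 × 2 = 40.

40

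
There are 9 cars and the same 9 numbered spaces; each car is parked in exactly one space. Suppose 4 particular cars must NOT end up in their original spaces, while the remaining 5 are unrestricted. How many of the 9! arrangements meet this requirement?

Let A_j be the event that the j-th constrained one is fixed. By inclusion-exclusion over the 4 events:
Σ_{j=0}^{4} (-1)^j C(4,j)(9-j)!
= C(4,0)·9! - C(4,1)·8! + C(4,2)·7! - C(4,3)·6! + C(4,4)·5!
= 362880 - 161280 + 30240 - 2880 + 120
= 229080

229080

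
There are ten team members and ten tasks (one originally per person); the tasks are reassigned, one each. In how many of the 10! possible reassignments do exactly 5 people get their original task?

11088

Choose which 5 of the 10 are fixed: C(10,5) = 252.
The remaining 5 must be deranged: !5 = 44.
Total: 252 × 44 = 11088.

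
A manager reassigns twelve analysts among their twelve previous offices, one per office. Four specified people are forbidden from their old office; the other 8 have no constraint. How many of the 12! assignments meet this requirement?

339696000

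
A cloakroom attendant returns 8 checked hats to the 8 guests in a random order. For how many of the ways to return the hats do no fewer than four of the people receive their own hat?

Sum C(8,i)·!(8-i) for i = 4..8:
  i=4: C(8,4)·!4 = 70·9 = 630
  i=5: C(8,5)·!3 = 56·2 = 112
  i=6: C(8,6)·!2 = 28·1 = 28
  i=7: C(8,7)·!1 = 8·0 = 0
  i=8: C(8,8)·!0 = 1·1 = 1
Total = 771.

771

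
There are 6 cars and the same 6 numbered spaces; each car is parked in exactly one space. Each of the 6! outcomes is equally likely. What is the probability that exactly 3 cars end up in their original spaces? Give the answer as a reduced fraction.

1/18

Favorable outcomes: C(6,3)·!3 = 20·2 = 40.
Total outcomes: 6! = 720.
Probability = 40/720 = 1/18.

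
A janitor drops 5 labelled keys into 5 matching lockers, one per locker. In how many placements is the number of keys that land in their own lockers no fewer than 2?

# with exactly i fixed is C(5,i)·!(5-i); sum over i=2..5:
  i=2: C(5,2)·!3 = 10·2 = 20
  i=3: C(5,3)·!2 = 10·1 = 10
  i=4: C(5,4)·!1 = 5·0 = 0
  i=5: C(5,5)·!0 = 1·1 = 1
Total = 31.

31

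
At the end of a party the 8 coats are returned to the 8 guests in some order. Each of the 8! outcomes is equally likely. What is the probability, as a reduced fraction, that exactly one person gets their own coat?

103/280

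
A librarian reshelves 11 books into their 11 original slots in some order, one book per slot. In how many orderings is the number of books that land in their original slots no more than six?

Sum C(11,i)·!(11-i) for i = 0..6:
  i=0: C(11,0)·!11 = 1·14684570 = 14684570
  i=1: C(11,1)·!10 = 11·1334961 = 14684571
  i=2: C(11,2)·!9 = 55·133496 = 7342280
  i=3: C(11,3)·!8 = 165·14833 = 2447445
  i=4: C(11,4)·!7 = 330·1854 = 611820
  i=5: C(11,5)·!6 = 462·265 = 122430
  i=6: C(11,6)·!5 = 462·44 = 20328
Total = 39913444.

39913444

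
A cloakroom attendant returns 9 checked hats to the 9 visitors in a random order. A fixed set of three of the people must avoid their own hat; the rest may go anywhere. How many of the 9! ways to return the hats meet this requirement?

256320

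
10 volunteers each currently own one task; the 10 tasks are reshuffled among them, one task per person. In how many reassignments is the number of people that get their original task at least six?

Sum C(10,i)·!(10-i) for i = 6..10:
  i=6: C(10,6)·!4 = 210·9 = 1890
  i=7: C(10,7)·!3 = 120·2 = 240
  i=8: C(10,8)·!2 = 45·1 = 45
  i=9: C(10,9)·!1 = 10·0 = 0
  i=10: C(10,10)·!0 = 1·1 = 1
Total = 2176.

2176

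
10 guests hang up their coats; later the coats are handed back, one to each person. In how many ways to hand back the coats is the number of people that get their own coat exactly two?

Pick the 2 fixed positions: C(10,2) = 45 ways.
The remaining 8 must be deranged: !8 = 14833.
Total: 45 × 14833 = 667485.

667485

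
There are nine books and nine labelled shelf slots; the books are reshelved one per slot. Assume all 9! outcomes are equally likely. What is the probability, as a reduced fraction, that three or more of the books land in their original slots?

Favorable outcomes: Σ_{i≥3} C(9,i)·!(9-i) = 84·265 + 126·44 + 126·9 + 84·2 + 36·1 + 9·0 + 1·1 = 29143.
Total outcomes: 9! = 362880.
Probability = 29143/362880 = 29143/362880.

29143/362880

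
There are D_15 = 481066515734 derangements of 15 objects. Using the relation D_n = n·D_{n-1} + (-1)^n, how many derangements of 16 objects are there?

7697064251745

D_16 = 16·481066515734 + 1 = 7697064251745.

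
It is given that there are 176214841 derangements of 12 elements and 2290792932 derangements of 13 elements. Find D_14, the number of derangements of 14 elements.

D_14 = (14-1)·(D_13 + D_12) = 13·(2290792932 + 176214841) = 13·2467007773 = 32071101049.

32071101049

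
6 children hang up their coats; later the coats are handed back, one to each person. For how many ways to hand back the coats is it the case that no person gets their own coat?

!6 = 6! · Σ_{k=0}^{6} (-1)^k/k!
= 6! - 6!/1! + 6!/2! - 6!/3! + 6!/4! - 6!/5! + 6!/6!
= 720 - 720 + 360 - 120 + 30 - 6 + 1
= 265

265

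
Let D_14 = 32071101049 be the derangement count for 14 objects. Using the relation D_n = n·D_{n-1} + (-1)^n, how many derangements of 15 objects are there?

481066515734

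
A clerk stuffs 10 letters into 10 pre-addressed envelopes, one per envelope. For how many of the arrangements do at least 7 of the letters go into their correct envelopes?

286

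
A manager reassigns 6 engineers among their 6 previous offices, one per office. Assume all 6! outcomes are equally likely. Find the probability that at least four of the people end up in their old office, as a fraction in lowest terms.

Favorable outcomes: Σ_{i≥4} C(6,i)·!(6-i) = 15·1 + 6·0 + 1·1 = 16.
Total outcomes: 6! = 720.
Probability = 16/720 = 1/45.

1/45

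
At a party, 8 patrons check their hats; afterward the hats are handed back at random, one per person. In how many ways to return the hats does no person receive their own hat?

14833

Use !n = (n-1)(!(n-1) + !(n-2)).
!8 = 7·(1854 + 265) = 7·2119 = 14833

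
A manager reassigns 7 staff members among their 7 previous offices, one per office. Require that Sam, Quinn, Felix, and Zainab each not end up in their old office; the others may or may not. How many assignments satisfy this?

Let A_j be the event that the j-th constrained one is fixed. By inclusion-exclusion over the 4 events:
Σ_{j=0}^{4} (-1)^j C(4,j)(7-j)!
= C(4,0)·7! - C(4,1)·6! + C(4,2)·5! - C(4,3)·4! + C(4,4)·3!
= 5040 - 2880 + 720 - 96 + 6
= 2790

2790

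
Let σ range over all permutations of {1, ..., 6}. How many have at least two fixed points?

Sum C(6,i)·!(6-i) for i = 2..6:
  i=2: C(6,2)·!4 = 15·9 = 135
  i=3: C(6,3)·!3 = 20·2 = 40
  i=4: C(6,4)·!2 = 15·1 = 15
  i=5: C(6,5)·!1 = 6·0 = 0
  i=6: C(6,6)·!0 = 1·1 = 1
Total = 191.

191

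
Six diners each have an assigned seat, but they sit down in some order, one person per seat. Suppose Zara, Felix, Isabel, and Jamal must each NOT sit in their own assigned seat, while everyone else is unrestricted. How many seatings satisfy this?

362

Inclusion-exclusion on the 4 forbidden self-matches:
Σ_{j=0}^{4} (-1)^j C(4,j)(6-j)!
= C(4,0)·6! - C(4,1)·5! + C(4,2)·4! - C(4,3)·3! + C(4,4)·2!
= 720 - 480 + 144 - 24 + 2
= 362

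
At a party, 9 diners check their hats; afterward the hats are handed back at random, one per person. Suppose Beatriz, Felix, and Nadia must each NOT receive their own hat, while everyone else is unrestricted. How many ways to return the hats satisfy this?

Inclusion-exclusion on the 3 forbidden self-matches:
Σ_{j=0}^{3} (-1)^j C(3,j)(9-j)!
= C(3,0)·9! - C(3,1)·8! + C(3,2)·7! - C(3,3)·6!
= 362880 - 120960 + 15120 - 720
= 256320

256320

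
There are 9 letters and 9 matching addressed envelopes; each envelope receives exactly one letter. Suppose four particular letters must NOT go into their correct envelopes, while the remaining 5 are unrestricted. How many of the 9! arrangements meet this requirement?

229080

Inclusion-exclusion on the 4 forbidden self-matches:
Σ_{j=0}^{4} (-1)^j C(4,j)(9-j)!
= C(4,0)·9! - C(4,1)·8! + C(4,2)·7! - C(4,3)·6! + C(4,4)·5!
= 362880 - 161280 + 30240 - 2880 + 120
= 229080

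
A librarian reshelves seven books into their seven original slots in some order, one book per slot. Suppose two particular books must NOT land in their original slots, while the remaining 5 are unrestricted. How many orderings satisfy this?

Inclusion-exclusion on the 2 forbidden self-matches:
Σ_{j=0}^{2} (-1)^j C(2,j)(7-j)!
= C(2,0)·7! - C(2,1)·6! + C(2,2)·5!
= 5040 - 1440 + 120
= 3720

3720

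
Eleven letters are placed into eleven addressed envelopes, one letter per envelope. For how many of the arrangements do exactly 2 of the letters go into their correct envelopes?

Pick the 2 fixed positions: C(11,2) = 55 ways.
The remaining 9 must be deranged: !9 = 133496.
Total: 55 × 133496 = 7342280.

7342280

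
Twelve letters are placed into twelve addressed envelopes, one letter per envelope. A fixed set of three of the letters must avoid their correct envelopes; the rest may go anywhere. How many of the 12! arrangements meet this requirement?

369774720

Inclusion-exclusion on the 3 forbidden self-matches:
Σ_{j=0}^{3} (-1)^j C(3,j)(12-j)!
= C(3,0)·12! - C(3,1)·11! + C(3,2)·10! - C(3,3)·9!
= 479001600 - 119750400 + 10886400 - 362880
= 369774720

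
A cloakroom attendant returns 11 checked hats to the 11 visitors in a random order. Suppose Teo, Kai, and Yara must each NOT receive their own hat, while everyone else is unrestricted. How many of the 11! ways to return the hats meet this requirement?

Let A_j be the event that the j-th constrained one is fixed. By inclusion-exclusion over the 3 events:
Σ_{j=0}^{3} (-1)^j C(3,j)(11-j)!
= C(3,0)·11! - C(3,1)·10! + C(3,2)·9! - C(3,3)·8!
= 39916800 - 10886400 + 1088640 - 40320
= 30078720

30078720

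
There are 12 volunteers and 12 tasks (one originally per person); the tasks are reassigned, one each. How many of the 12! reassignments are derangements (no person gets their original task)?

176214841

!12 is the nearest integer to 12!/e.
12! = 479001600, and 479001600/e ≈ 176214840.93, so !12 = 176214841.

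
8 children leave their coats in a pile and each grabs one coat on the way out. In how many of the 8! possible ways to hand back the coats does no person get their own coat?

The subfactorial !8 = [8!/e] (nearest integer).
8! = 40320, and 40320/e ≈ 14832.90, so !8 = 14833.

14833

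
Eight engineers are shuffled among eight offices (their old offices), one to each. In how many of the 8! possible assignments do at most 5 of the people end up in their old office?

Sum C(8,i)·!(8-i) for i = 0..5:
  i=0: C(8,0)·!8 = 1·14833 = 14833
  i=1: C(8,1)·!7 = 8·1854 = 14832
  i=2: C(8,2)·!6 = 28·265 = 7420
  i=3: C(8,3)·!5 = 56·44 = 2464
  i=4: C(8,4)·!4 = 70·9 = 630
  i=5: C(8,5)·!3 = 56·2 = 112
Total = 40291.

40291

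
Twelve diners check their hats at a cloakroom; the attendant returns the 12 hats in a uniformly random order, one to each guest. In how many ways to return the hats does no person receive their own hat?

The number of derangements of 12 is !12 = Σ_{k=0}^{12} (-1)^k·12!/k!
= 12! - 12!/1! + 12!/2! - 12!/3! + 12!/4! - 12!/5! + 12!/6! - 12!/7! + 12!/8! - 12!/9! + 12!/10! - 12!/11! + 12!/12!
= 479001600 - 479001600 + 239500800 - 79833600 + 19958400 - 3991680 + 665280 - 95040 + 11880 - 1320 + 132 - 12 + 1
= 176214841

176214841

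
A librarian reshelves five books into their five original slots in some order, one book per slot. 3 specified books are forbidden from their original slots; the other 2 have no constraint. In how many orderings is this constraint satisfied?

Let A_j be the event that the j-th constrained one is fixed. By inclusion-exclusion over the 3 events:
Σ_{j=0}^{3} (-1)^j C(3,j)(5-j)!
= C(3,0)·5! - C(3,1)·4! + C(3,2)·3! - C(3,3)·2!
= 120 - 72 + 18 - 2
= 64

64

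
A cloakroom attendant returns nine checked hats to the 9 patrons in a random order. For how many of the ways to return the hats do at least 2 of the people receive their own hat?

Sum C(9,i)·!(9-i) for i = 2..9:
  i=2: C(9,2)·!7 = 36·1854 = 66744
  i=3: C(9,3)·!6 = 84·265 = 22260
  i=4: C(9,4)·!5 = 126·44 = 5544
  i=5: C(9,5)·!4 = 126·9 = 1134
  i=6: C(9,6)·!3 = 84·2 = 168
  i=7: C(9,7)·!2 = 36·1 = 36
  i=8: C(9,8)·!1 = 9·0 = 0
  i=9: C(9,9)·!0 = 1·1 = 1
Total = 95887.

95887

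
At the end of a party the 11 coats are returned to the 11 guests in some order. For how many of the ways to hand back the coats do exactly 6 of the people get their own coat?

20328

Pick the 6 fixed positions: C(11,6) = 462 ways.
The other 5 form a derangement: !5 = 44.
Total: 462 × 44 = 20328.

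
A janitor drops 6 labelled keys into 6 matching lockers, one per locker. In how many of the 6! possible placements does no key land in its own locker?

!6 = 6! · Σ_{k=0}^{6} (-1)^k/k!
= 6! - 6!/1! + 6!/2! - 6!/3! + 6!/4! - 6!/5! + 6!/6!
= 720 - 720 + 360 - 120 + 30 - 6 + 1
= 265

265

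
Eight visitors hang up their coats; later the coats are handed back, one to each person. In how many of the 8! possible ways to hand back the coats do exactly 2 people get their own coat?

Choose which 2 of the 8 are fixed: C(8,2) = 28.
The remaining 6 must be deranged: !6 = 265.
Total: 28 × 265 = 7420.

7420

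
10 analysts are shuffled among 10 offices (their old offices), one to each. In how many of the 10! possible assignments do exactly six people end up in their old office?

1890

Choose which 6 of the 10 are fixed: C(10,6) = 210.
The other 4 form a derangement: !4 = 9.
Total: 210 × 9 = 1890.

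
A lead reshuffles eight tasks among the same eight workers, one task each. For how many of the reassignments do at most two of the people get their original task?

Sum C(8,i)·!(8-i) for i = 0..2:
  i=0: C(8,0)·!8 = 1·14833 = 14833
  i=1: C(8,1)·!7 = 8·1854 = 14832
  i=2: C(8,2)·!6 = 28·265 = 7420
Total = 37085.

37085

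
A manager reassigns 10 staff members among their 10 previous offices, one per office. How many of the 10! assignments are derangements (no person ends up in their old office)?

1334961

By inclusion-exclusion, !10 = Σ (-1)^k · 10!/k! for k=0..10
= 10! - 10!/1! + 10!/2! - 10!/3! + 10!/4! - 10!/5! + 10!/6! - 10!/7! + 10!/8! - 10!/9! + 10!/10!
= 3628800 - 3628800 + 1814400 - 604800 + 151200 - 30240 + 5040 - 720 + 90 - 10 + 1
= 1334961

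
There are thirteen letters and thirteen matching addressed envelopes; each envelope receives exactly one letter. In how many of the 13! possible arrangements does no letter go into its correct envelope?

2290792932

Use !n = (n-1)(!(n-1) + !(n-2)).
!13 = 12·(176214841 + 14684570) = 12·190899411 = 2290792932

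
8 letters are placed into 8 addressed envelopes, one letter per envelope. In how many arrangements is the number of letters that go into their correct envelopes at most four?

40179

# with exactly i fixed is C(8,i)·!(8-i); sum over i=0..4:
  i=0: C(8,0)·!8 = 1·14833 = 14833
  i=1: C(8,1)·!7 = 8·1854 = 14832
  i=2: C(8,2)·!6 = 28·265 = 7420
  i=3: C(8,3)·!5 = 56·44 = 2464
  i=4: C(8,4)·!4 = 70·9 = 630
Total = 40179.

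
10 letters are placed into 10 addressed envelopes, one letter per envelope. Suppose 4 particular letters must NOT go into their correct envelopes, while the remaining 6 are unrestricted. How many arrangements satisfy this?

Inclusion-exclusion on the 4 forbidden self-matches:
Σ_{j=0}^{4} (-1)^j C(4,j)(10-j)!
= C(4,0)·10! - C(4,1)·9! + C(4,2)·8! - C(4,3)·7! + C(4,4)·6!
= 3628800 - 1451520 + 241920 - 20160 + 720
= 2399760

2399760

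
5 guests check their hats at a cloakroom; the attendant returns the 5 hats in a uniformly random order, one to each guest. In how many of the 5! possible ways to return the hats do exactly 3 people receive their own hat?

Pick the 3 fixed positions: C(5,3) = 10 ways.
The other 2 form a derangement: !2 = 1.
Total: 10 × 1 = 10.

10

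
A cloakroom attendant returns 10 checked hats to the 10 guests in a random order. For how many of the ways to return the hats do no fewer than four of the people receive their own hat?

68914

# with exactly i fixed is C(10,i)·!(10-i); sum over i=4..10:
  i=4: C(10,4)·!6 = 210·265 = 55650
  i=5: C(10,5)·!5 = 252·44 = 11088
  i=6: C(10,6)·!4 = 210·9 = 1890
  i=7: C(10,7)·!3 = 120·2 = 240
  i=8: C(10,8)·!2 = 45·1 = 45
  i=9: C(10,9)·!1 = 10·0 = 0
  i=10: C(10,10)·!0 = 1·1 = 1
Total = 68914.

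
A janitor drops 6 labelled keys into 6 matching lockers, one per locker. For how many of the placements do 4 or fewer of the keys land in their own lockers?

719

# with exactly i fixed is C(6,i)·!(6-i); sum over i=0..4:
  i=0: C(6,0)·!6 = 1·265 = 265
  i=1: C(6,1)·!5 = 6·44 = 264
  i=2: C(6,2)·!4 = 15·9 = 135
  i=3: C(6,3)·!3 = 20·2 = 40
  i=4: C(6,4)·!2 = 15·1 = 15
Total = 719.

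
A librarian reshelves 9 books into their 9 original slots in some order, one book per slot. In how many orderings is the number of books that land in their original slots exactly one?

Choose which one of the 9 is fixed: C(9,1) = 9.
The other 8 form a derangement: !8 = 14833.
Total: 9 × 14833 = 133497.

133497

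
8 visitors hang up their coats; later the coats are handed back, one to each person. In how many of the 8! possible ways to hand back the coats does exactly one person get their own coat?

14832

Choose which one of the 8 is fixed: C(8,1) = 8.
The remaining 7 must be deranged: !7 = 1854.
Total: 8 × 1854 = 14832.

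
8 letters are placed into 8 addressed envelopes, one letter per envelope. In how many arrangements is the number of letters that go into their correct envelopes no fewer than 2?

10655

# with exactly i fixed is C(8,i)·!(8-i); sum over i=2..8:
  i=2: C(8,2)·!6 = 28·265 = 7420
  i=3: C(8,3)·!5 = 56·44 = 2464
  i=4: C(8,4)·!4 = 70·9 = 630
  i=5: C(8,5)·!3 = 56·2 = 112
  i=6: C(8,6)·!2 = 28·1 = 28
  i=7: C(8,7)·!1 = 8·0 = 0
  i=8: C(8,8)·!0 = 1·1 = 1
Total = 10655.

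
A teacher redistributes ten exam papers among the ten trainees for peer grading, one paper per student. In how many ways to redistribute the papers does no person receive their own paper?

1334961

Use !n = n·!(n-1) + (-1)^n.
!10 = 10·133496 + 1 = 1334961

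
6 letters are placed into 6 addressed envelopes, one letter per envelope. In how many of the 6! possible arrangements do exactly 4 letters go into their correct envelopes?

Choose which 4 of the 6 are fixed: C(6,4) = 15.
The other 2 form a derangement: !2 = 1.
Total: 15 × 1 = 15.

15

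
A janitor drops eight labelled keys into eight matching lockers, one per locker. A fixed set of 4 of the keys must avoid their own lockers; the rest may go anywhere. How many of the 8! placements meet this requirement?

Inclusion-exclusion on the 4 forbidden self-matches:
Σ_{j=0}^{4} (-1)^j C(4,j)(8-j)!
= C(4,0)·8! - C(4,1)·7! + C(4,2)·6! - C(4,3)·5! + C(4,4)·4!
= 40320 - 20160 + 4320 - 480 + 24
= 24024

24024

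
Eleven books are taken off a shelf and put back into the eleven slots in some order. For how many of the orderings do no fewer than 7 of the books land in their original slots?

3356

# with exactly i fixed is C(11,i)·!(11-i); sum over i=7..11:
  i=7: C(11,7)·!4 = 330·9 = 2970
  i=8: C(11,8)·!3 = 165·2 = 330
  i=9: C(11,9)·!2 = 55·1 = 55
  i=10: C(11,10)·!1 = 11·0 = 0
  i=11: C(11,11)·!0 = 1·1 = 1
Total = 3356.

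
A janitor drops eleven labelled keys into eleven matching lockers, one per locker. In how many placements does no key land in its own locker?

14684570

The number of derangements of 11 is !11 = Σ_{k=0}^{11} (-1)^k·11!/k!
= 11! - 11!/1! + 11!/2! - 11!/3! + 11!/4! - 11!/5! + 11!/6! - 11!/7! + 11!/8! - 11!/9! + 11!/10! - 11!/11!
= 39916800 - 39916800 + 19958400 - 6652800 + 1663200 - 332640 + 55440 - 7920 + 990 - 110 + 11 - 1
= 14684570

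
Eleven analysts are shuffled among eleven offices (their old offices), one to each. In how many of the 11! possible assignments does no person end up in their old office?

The number of derangements of 11 is !11 = Σ_{k=0}^{11} (-1)^k·11!/k!
= 11! - 11!/1! + 11!/2! - 11!/3! + 11!/4! - 11!/5! + 11!/6! - 11!/7! + 11!/8! - 11!/9! + 11!/10! - 11!/11!
= 39916800 - 39916800 + 19958400 - 6652800 + 1663200 - 332640 + 55440 - 7920 + 990 - 110 + 11 - 1
= 14684570

14684570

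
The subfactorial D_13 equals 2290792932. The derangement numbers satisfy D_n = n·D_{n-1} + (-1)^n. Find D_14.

32071101049

D_14 = 14·2290792932 + 1 = 32071101049.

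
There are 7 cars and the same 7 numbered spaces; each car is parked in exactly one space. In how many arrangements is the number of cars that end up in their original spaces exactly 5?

21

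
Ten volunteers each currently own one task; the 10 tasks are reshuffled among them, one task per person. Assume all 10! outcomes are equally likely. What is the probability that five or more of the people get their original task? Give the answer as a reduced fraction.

829/226800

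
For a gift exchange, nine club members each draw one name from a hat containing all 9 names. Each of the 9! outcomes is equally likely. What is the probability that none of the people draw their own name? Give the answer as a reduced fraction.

16687/45360

Favorable outcomes: !9 = 133496.
Total outcomes: 9! = 362880.
Probability = 133496/362880 = 16687/45360.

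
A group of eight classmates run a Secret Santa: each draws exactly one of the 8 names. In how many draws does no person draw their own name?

14833

By inclusion-exclusion, !8 = Σ (-1)^k · 8!/k! for k=0..8
= 8! - 8!/1! + 8!/2! - 8!/3! + 8!/4! - 8!/5! + 8!/6! - 8!/7! + 8!/8!
= 40320 - 40320 + 20160 - 6720 + 1680 - 336 + 56 - 8 + 1
= 14833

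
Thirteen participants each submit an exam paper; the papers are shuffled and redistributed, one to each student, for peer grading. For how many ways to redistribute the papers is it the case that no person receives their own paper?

By inclusion-exclusion, !13 = Σ (-1)^k · 13!/k! for k=0..13
= 13! - 13!/1! + 13!/2! - 13!/3! + 13!/4! - 13!/5! + 13!/6! - 13!/7! + 13!/8! - 13!/9! + 13!/10! - 13!/11! + 13!/12! - 13!/13!
= 6227020800 - 6227020800 + 3113510400 - 1037836800 + 259459200 - 51891840 + 8648640 - 1235520 + 154440 - 17160 + 1716 - 156 + 13 - 1
= 2290792932

2290792932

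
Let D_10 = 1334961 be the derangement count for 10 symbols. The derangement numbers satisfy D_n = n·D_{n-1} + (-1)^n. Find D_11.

14684570

D_11 = 11·1334961 - 1 = 14684570.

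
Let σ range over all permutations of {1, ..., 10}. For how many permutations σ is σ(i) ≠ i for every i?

1334961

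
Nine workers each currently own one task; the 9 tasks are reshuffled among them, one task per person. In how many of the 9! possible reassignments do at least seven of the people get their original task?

37

Sum C(9,i)·!(9-i) for i = 7..9:
  i=7: C(9,7)·!2 = 36·1 = 36
  i=8: C(9,8)·!1 = 9·0 = 0
  i=9: C(9,9)·!0 = 1·1 = 1
Total = 37.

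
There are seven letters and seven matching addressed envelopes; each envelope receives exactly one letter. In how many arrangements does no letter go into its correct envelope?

1854

!7 = 7! · Σ_{k=0}^{7} (-1)^k/k!
= 7! - 7!/1! + 7!/2! - 7!/3! + 7!/4! - 7!/5! + 7!/6! - 7!/7!
= 5040 - 5040 + 2520 - 840 + 210 - 42 + 7 - 1
= 1854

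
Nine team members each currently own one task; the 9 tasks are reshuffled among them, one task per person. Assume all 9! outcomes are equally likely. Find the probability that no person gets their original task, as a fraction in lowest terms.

Favorable outcomes: !9 = 133496.
Total outcomes: 9! = 362880.
Probability = 133496/362880 = 16687/45360.

16687/45360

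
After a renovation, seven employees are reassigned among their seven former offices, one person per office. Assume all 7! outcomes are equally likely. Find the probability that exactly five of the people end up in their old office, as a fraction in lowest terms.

Favorable outcomes: C(7,5)·!2 = 21·1 = 21.
Total outcomes: 7! = 5040.
Probability = 21/5040 = 1/240.

1/240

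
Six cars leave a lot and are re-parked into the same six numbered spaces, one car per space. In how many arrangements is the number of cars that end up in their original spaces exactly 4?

15

Pick the 4 fixed positions: C(6,4) = 15 ways.
The remaining 2 must be deranged: !2 = 1.
Total: 15 × 1 = 15.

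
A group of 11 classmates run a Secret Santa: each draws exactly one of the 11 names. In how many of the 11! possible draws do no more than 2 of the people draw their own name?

# with exactly i fixed is C(11,i)·!(11-i); sum over i=0..2:
  i=0: C(11,0)·!11 = 1·14684570 = 14684570
  i=1: C(11,1)·!10 = 11·1334961 = 14684571
  i=2: C(11,2)·!9 = 55·133496 = 7342280
Total = 36711421.

36711421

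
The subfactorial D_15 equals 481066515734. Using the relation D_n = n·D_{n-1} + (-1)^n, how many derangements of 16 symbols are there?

7697064251745

D_16 = 16·481066515734 + 1 = 7697064251745.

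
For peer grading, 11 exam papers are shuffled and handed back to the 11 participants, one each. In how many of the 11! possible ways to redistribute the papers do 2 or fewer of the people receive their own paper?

# with exactly i fixed is C(11,i)·!(11-i); sum over i=0..2:
  i=0: C(11,0)·!11 = 1·14684570 = 14684570
  i=1: C(11,1)·!10 = 11·1334961 = 14684571
  i=2: C(11,2)·!9 = 55·133496 = 7342280
Total = 36711421.

36711421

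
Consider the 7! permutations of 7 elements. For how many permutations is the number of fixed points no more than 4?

5018

Sum C(7,i)·!(7-i) for i = 0..4:
  i=0: C(7,0)·!7 = 1·1854 = 1854
  i=1: C(7,1)·!6 = 7·265 = 1855
  i=2: C(7,2)·!5 = 21·44 = 924
  i=3: C(7,3)·!4 = 35·9 = 315
  i=4: C(7,4)·!3 = 35·2 = 70
Total = 5018.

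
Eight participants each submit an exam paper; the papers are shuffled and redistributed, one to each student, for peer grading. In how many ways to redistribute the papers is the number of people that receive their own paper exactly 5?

Pick the 5 fixed positions: C(8,5) = 56 ways.
The other 3 form a derangement: !3 = 2.
Total: 56 × 2 = 112.

112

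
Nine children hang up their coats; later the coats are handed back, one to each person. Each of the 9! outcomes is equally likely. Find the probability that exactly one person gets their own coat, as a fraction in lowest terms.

2119/5760

Favorable outcomes: C(9,1)·!8 = 9·14833 = 133497.
Total outcomes: 9! = 362880.
Probability = 133497/362880 = 2119/5760.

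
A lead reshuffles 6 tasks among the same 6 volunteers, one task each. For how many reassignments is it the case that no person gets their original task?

265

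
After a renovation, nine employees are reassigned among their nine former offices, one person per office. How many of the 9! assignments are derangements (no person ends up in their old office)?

The subfactorial !9 = [9!/e] (nearest integer).
9! = 362880, and 362880/e ≈ 133496.09, so !9 = 133496.

133496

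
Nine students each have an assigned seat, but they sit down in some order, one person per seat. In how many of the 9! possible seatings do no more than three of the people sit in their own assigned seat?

355997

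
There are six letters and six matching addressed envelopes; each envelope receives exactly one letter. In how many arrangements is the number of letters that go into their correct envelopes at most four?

# with exactly i fixed is C(6,i)·!(6-i); sum over i=0..4:
  i=0: C(6,0)·!6 = 1·265 = 265
  i=1: C(6,1)·!5 = 6·44 = 264
  i=2: C(6,2)·!4 = 15·9 = 135
  i=3: C(6,3)·!3 = 20·2 = 40
  i=4: C(6,4)·!2 = 15·1 = 15
Total = 719.

719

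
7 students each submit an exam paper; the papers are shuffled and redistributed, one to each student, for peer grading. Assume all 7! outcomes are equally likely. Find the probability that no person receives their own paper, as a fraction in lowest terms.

Favorable outcomes: !7 = 1854.
Total outcomes: 7! = 5040.
Probability = 1854/5040 = 103/280.

103/280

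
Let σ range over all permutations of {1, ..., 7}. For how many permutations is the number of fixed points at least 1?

# with exactly i fixed is C(7,i)·!(7-i); sum over i=1..7:
  i=1: C(7,1)·!6 = 7·265 = 1855
  i=2: C(7,2)·!5 = 21·44 = 924
  i=3: C(7,3)·!4 = 35·9 = 315
  i=4: C(7,4)·!3 = 35·2 = 70
  i=5: C(7,5)·!2 = 21·1 = 21
  i=6: C(7,6)·!1 = 7·0 = 0
  i=7: C(7,7)·!0 = 1·1 = 1
Total = 3186.

3186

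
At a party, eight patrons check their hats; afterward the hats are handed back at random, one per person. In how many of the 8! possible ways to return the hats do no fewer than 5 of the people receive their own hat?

141

Sum C(8,i)·!(8-i) for i = 5..8:
  i=5: C(8,5)·!3 = 56·2 = 112
  i=6: C(8,6)·!2 = 28·1 = 28
  i=7: C(8,7)·!1 = 8·0 = 0
  i=8: C(8,8)·!0 = 1·1 = 1
Total = 141.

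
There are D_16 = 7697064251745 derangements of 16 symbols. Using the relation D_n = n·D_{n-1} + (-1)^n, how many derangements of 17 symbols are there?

130850092279664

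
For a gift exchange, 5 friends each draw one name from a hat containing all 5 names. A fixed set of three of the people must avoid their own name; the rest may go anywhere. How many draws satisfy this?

64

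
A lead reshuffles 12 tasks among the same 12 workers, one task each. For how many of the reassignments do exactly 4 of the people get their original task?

Choose which 4 of the 12 are fixed: C(12,4) = 495.
The remaining 8 must be deranged: !8 = 14833.
Total: 495 × 14833 = 7342335.

7342335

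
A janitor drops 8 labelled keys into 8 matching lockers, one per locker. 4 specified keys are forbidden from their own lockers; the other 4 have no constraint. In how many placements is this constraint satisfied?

Inclusion-exclusion on the 4 forbidden self-matches:
Σ_{j=0}^{4} (-1)^j C(4,j)(8-j)!
= C(4,0)·8! - C(4,1)·7! + C(4,2)·6! - C(4,3)·5! + C(4,4)·4!
= 40320 - 20160 + 4320 - 480 + 24
= 24024

24024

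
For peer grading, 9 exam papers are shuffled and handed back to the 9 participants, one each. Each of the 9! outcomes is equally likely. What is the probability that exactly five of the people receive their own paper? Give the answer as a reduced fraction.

1/320

Favorable outcomes: C(9,5)·!4 = 126·9 = 1134.
Total outcomes: 9! = 362880.
Probability = 1134/362880 = 1/320.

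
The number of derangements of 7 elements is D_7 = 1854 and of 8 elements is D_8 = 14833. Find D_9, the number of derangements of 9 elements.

133496

D_9 = (9-1)·(D_8 + D_7) = 8·(14833 + 1854) = 8·16687 = 133496.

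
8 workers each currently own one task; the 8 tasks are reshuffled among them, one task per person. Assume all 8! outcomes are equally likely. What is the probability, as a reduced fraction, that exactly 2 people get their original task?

Favorable outcomes: C(8,2)·!6 = 28·265 = 7420.
Total outcomes: 8! = 40320.
Probability = 7420/40320 = 53/288.

53/288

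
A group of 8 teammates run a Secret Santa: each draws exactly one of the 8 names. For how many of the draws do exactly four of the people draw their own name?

630

Choose which 4 of the 8 are fixed: C(8,4) = 70.
The remaining 4 must be deranged: !4 = 9.
Total: 70 × 9 = 630.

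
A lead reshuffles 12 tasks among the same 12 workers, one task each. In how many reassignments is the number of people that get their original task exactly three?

29369120

Pick the 3 fixed positions: C(12,3) = 220 ways.
The remaining 9 must be deranged: !9 = 133496.
Total: 220 × 133496 = 29369120.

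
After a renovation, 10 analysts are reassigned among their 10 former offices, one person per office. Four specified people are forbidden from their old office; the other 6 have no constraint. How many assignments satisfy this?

2399760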